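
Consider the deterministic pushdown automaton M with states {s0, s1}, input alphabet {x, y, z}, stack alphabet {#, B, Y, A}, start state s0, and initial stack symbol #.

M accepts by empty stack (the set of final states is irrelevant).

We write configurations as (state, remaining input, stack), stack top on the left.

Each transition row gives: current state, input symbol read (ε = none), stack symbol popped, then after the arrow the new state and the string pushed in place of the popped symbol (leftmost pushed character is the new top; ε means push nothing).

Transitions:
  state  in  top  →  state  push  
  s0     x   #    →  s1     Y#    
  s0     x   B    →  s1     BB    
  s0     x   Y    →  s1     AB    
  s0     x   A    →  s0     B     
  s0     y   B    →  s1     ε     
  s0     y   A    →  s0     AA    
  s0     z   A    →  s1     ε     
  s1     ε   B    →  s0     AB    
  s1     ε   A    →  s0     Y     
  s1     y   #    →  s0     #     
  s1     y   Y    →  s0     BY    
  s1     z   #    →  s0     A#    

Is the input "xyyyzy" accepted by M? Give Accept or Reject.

Reject

(s0, xyyyzy, #)
  read x, top #: go to s1, push Y# → (s1, yyyzy, Y#)
  read y, top Y: go to s0, push BY → (s0, yyzy, BY#)
  read y, top B: go to s1, push ε → (s1, yzy, Y#)
  read y, top Y: go to s0, push BY → (s0, zy, BY#)
No transition applies at (s0, zy, BY#); input not fully consumed.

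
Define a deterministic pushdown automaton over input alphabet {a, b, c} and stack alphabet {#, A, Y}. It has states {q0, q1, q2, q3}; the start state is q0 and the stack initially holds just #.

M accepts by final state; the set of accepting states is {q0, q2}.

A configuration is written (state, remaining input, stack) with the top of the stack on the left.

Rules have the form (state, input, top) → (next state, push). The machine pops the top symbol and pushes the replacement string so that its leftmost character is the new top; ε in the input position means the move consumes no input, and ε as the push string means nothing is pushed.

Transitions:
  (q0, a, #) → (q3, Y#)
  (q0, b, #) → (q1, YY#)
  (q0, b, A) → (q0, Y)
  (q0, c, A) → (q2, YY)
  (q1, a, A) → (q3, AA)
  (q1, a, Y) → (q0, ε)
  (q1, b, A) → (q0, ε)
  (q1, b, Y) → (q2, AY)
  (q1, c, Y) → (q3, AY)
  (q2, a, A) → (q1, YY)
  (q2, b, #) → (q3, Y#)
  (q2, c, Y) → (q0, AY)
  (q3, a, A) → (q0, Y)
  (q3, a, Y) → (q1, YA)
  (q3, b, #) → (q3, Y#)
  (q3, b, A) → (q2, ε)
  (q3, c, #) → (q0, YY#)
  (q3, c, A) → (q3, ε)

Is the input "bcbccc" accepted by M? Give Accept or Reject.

Accept

(q0, bcbccc, #)
  read b, top #: go to q1, push YY# → (q1, cbccc, YY#)
  read c, top Y: go to q3, push AY → (q3, bccc, AYY#)
  read b, top A: go to q2, push ε → (q2, ccc, YY#)
  read c, top Y: go to q0, push AY → (q0, cc, AYY#)
  read c, top A: go to q2, push YY → (q2, c, YYYY#)
  read c, top Y: go to q0, push AY → (q0, ε, AYYYY#)
All input consumed; state q0 ∈ F.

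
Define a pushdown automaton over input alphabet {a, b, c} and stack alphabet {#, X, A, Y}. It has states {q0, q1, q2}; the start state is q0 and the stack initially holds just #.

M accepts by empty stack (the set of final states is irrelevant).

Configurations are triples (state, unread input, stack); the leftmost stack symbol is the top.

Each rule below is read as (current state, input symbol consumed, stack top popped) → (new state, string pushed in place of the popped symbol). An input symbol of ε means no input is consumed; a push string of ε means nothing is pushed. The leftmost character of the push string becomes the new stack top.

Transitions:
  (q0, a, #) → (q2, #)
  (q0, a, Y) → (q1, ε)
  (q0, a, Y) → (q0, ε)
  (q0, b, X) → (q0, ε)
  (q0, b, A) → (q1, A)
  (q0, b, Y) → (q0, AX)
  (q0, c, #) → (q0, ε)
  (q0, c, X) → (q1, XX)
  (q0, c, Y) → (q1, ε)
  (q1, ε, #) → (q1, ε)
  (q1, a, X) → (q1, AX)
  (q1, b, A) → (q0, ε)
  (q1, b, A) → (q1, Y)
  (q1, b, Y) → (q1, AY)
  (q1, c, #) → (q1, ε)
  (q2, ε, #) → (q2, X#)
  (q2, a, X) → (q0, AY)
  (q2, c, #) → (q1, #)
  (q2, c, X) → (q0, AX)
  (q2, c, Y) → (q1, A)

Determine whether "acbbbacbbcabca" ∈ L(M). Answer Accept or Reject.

No computation consumes all input and empties the stack.

Reject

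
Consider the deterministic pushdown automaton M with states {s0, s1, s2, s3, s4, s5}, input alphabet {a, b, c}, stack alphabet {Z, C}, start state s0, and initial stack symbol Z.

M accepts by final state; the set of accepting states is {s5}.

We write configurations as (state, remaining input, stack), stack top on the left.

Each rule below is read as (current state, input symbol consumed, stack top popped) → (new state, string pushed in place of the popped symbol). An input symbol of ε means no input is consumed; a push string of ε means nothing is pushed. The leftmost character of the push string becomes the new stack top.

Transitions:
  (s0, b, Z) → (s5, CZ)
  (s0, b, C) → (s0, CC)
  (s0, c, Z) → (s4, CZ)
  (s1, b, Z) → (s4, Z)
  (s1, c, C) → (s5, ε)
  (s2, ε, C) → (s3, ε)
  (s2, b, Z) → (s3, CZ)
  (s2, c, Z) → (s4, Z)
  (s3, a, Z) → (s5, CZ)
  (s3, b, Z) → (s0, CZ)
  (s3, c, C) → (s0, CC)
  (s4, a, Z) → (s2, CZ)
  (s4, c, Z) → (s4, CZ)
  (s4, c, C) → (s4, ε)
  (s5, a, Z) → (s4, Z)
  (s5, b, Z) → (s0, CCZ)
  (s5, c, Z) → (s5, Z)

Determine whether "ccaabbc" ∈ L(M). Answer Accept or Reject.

(s0, ccaabbc, Z)
  read c, top Z: go to s4, push CZ → (s4, caabbc, CZ)
  read c, top C: go to s4, push ε → (s4, aabbc, Z)
  read a, top Z: go to s2, push CZ → (s2, abbc, CZ)
  ε-move, top C: go to s3, push ε → (s3, abbc, Z)
  read a, top Z: go to s5, push CZ → (s5, bbc, CZ)
No transition applies at (s5, bbc, CZ); input not fully consumed.

Reject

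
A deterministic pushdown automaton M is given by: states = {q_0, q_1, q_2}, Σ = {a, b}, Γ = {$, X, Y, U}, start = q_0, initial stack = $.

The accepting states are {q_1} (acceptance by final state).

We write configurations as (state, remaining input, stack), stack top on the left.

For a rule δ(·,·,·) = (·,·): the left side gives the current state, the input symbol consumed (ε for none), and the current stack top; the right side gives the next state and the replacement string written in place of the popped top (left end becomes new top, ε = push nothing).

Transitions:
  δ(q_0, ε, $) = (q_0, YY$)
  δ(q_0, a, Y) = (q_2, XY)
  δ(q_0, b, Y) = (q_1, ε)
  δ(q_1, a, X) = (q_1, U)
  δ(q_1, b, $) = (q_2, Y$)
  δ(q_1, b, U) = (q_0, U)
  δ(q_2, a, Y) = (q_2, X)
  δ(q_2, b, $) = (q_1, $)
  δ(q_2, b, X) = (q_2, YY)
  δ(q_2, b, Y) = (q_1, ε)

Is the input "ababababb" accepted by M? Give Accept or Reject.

Accept

(q_0, ababababb, $) ⊢ (q_0, ababababb, YY$) ⊢ (q_2, babababb, XYY$) ⊢ (q_2, abababb, YYYY$) ⊢ (q_2, bababb, XYYY$) ⊢ (q_2, ababb, YYYYY$) ⊢ (q_2, babb, XYYYY$) ⊢ (q_2, abb, YYYYYY$) ⊢ (q_2, bb, XYYYYY$) ⊢ (q_2, b, YYYYYYY$) ⊢ (q_1, ε, YYYYYY$)
All input consumed; state q_1 ∈ F.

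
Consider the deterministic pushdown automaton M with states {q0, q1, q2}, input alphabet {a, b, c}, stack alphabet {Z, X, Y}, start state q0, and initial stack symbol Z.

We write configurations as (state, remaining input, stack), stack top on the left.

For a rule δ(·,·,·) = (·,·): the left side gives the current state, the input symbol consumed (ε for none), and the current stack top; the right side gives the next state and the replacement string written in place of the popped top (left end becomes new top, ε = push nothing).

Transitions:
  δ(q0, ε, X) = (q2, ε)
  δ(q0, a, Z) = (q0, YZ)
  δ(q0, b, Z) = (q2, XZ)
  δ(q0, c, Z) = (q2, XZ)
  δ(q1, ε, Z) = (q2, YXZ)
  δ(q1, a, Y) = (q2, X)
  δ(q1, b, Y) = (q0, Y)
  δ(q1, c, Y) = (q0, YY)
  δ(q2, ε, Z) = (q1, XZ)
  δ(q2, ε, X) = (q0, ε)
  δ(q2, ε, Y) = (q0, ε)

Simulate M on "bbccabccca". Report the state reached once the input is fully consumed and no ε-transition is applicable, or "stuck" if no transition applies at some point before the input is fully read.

stuck

(q0, bbccabccca, Z) ⊢ (q2, bccabccca, XZ) ⊢ (q0, bccabccca, Z) ⊢ (q2, ccabccca, XZ) ⊢ (q0, ccabccca, Z) ⊢ (q2, cabccca, XZ) ⊢ (q0, cabccca, Z) ⊢ (q2, abccca, XZ) ⊢ (q0, abccca, Z) ⊢ (q0, bccca, YZ)
No transition for (q0, b, top Y); M blocks with input bccca remaining.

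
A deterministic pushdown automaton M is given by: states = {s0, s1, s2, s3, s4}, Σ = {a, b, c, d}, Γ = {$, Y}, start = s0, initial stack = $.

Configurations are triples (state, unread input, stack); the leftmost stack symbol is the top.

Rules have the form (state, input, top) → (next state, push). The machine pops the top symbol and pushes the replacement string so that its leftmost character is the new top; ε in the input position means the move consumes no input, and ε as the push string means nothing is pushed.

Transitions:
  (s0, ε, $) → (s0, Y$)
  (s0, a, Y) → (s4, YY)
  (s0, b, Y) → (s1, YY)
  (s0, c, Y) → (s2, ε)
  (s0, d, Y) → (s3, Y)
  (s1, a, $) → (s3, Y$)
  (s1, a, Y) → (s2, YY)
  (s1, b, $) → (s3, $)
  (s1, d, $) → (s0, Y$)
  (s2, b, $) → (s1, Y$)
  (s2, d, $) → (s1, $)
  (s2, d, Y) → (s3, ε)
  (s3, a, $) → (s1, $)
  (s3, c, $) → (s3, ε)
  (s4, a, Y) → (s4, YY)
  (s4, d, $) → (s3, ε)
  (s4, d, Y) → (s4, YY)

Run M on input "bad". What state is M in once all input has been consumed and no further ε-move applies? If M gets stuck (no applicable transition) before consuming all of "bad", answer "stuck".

s3

(s0, bad, $) ⊢ (s0, bad, Y$) ⊢ (s1, ad, YY$) ⊢ (s2, d, YYY$) ⊢ (s3, ε, YY$)
All input consumed; M is in state s3.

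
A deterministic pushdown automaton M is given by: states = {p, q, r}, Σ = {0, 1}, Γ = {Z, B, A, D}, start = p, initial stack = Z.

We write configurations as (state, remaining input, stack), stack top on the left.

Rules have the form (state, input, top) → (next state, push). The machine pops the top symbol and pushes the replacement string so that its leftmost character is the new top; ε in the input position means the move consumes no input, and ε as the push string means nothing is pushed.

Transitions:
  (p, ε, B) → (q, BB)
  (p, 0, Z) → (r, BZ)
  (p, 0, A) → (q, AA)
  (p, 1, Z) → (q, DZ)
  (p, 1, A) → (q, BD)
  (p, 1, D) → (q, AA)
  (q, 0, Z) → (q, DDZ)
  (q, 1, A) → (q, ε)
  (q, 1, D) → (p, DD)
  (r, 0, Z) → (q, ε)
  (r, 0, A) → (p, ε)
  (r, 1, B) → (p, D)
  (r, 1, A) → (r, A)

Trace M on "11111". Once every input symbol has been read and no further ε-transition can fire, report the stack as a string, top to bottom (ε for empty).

(p, 11111, Z)
  read 1, top Z: go to q, push DZ → (q, 1111, DZ)
  read 1, top D: go to p, push DD → (p, 111, DDZ)
  read 1, top D: go to q, push AA → (q, 11, AADZ)
  read 1, top A: go to q, push ε → (q, 1, ADZ)
  read 1, top A: go to q, push ε → (q, ε, DZ)
All input consumed in state q with stack DZ.

DZ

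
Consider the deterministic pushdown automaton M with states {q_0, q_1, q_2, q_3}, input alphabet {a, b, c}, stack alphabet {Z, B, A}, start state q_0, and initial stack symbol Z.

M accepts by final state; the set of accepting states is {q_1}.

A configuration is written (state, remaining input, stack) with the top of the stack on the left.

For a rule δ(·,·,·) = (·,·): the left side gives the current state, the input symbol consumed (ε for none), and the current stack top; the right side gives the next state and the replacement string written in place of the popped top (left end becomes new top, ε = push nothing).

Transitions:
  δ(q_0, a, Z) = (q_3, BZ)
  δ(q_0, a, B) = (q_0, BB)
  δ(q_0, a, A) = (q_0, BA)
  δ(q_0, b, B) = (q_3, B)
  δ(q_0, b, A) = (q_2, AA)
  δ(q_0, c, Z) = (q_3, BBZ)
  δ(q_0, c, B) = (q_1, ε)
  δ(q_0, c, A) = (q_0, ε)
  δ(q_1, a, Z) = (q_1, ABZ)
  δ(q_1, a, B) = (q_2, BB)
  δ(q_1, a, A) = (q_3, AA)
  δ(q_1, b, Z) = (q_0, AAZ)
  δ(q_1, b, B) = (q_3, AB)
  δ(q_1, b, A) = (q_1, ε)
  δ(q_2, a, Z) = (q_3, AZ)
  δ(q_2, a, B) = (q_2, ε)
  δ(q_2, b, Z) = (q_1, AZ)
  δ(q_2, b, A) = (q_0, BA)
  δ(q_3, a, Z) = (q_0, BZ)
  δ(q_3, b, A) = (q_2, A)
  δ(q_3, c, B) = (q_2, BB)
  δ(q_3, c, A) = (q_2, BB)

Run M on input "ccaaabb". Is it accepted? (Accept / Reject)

(q_0, ccaaabb, Z)
  read c, top Z: go to q_3, push BBZ → (q_3, caaabb, BBZ)
  read c, top B: go to q_2, push BB → (q_2, aaabb, BBBZ)
  read a, top B: go to q_2, push ε → (q_2, aabb, BBZ)
  read a, top B: go to q_2, push ε → (q_2, abb, BZ)
  read a, top B: go to q_2, push ε → (q_2, bb, Z)
  read b, top Z: go to q_1, push AZ → (q_1, b, AZ)
  read b, top A: go to q_1, push ε → (q_1, ε, Z)
All input consumed; state q_1 ∈ F.

Accept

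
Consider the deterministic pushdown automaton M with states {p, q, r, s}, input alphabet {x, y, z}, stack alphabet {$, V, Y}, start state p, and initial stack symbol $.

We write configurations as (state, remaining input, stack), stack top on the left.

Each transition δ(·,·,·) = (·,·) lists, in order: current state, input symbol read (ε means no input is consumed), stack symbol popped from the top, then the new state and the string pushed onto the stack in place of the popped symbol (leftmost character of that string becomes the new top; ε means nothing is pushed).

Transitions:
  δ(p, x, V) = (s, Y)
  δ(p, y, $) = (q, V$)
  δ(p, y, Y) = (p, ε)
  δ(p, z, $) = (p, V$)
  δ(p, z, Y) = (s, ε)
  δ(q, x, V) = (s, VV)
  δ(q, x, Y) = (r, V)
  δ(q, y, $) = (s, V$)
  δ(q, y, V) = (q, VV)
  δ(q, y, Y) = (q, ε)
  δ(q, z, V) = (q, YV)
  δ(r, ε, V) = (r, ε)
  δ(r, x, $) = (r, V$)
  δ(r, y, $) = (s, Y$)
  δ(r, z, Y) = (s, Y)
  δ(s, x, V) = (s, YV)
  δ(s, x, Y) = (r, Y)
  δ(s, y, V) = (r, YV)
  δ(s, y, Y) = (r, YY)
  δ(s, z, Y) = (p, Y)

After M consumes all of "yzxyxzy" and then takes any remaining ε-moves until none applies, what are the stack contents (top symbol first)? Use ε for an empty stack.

YY$

(p, yzxyxzy, $) ⊢ (q, zxyxzy, V$) ⊢ (q, xyxzy, YV$) ⊢ (r, yxzy, VV$) ⊢ (r, yxzy, V$) ⊢ (r, yxzy, $) ⊢ (s, xzy, Y$) ⊢ (r, zy, Y$) ⊢ (s, y, Y$) ⊢ (r, ε, YY$)
All input consumed in state r with stack YY$.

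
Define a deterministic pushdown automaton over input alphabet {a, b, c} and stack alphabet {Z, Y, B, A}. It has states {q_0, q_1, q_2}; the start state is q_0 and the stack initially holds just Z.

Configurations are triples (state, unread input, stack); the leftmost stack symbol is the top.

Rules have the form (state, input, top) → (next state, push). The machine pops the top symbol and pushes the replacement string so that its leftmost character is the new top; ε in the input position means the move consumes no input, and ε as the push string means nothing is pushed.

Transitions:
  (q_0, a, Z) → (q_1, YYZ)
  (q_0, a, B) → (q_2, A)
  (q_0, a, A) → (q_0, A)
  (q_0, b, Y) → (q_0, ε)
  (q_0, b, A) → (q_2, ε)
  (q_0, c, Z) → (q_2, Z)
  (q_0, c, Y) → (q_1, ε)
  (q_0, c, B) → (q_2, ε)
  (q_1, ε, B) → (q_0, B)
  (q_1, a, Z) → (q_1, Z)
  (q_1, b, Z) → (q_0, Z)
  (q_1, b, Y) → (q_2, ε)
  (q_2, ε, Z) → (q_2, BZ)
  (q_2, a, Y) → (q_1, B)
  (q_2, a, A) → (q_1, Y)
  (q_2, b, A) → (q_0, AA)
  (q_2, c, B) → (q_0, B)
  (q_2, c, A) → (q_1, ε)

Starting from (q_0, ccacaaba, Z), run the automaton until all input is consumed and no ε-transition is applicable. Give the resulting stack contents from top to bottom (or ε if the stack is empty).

(q_0, ccacaaba, Z)
  read c, top Z: go to q_2, push Z → (q_2, cacaaba, Z)
  ε-move, top Z: go to q_2, push BZ → (q_2, cacaaba, BZ)
  read c, top B: go to q_0, push B → (q_0, acaaba, BZ)
  read a, top B: go to q_2, push A → (q_2, caaba, AZ)
  read c, top A: go to q_1, push ε → (q_1, aaba, Z)
  read a, top Z: go to q_1, push Z → (q_1, aba, Z)
  read a, top Z: go to q_1, push Z → (q_1, ba, Z)
  read b, top Z: go to q_0, push Z → (q_0, a, Z)
  read a, top Z: go to q_1, push YYZ → (q_1, ε, YYZ)
All input consumed in state q_1 with stack YYZ.

YYZ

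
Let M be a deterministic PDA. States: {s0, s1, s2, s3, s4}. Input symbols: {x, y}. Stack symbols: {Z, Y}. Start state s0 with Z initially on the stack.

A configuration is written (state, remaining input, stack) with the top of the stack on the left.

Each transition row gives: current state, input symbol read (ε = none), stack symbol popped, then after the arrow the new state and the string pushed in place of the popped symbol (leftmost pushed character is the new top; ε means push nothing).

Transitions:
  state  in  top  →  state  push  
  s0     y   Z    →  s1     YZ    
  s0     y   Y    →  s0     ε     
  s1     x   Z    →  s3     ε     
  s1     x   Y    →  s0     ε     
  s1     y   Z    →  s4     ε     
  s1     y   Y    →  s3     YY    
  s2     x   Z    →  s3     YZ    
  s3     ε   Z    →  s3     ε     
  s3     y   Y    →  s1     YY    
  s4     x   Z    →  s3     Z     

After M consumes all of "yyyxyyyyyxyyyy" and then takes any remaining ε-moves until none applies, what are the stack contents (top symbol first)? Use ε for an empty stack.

YYZ

(s0, yyyxyyyyyxyyyy, Z)
  read y, top Z: go to s1, push YZ → (s1, yyxyyyyyxyyyy, YZ)
  read y, top Y: go to s3, push YY → (s3, yxyyyyyxyyyy, YYZ)
  read y, top Y: go to s1, push YY → (s1, xyyyyyxyyyy, YYYZ)
  read x, top Y: go to s0, push ε → (s0, yyyyyxyyyy, YYZ)
  read y, top Y: go to s0, push ε → (s0, yyyyxyyyy, YZ)
  read y, top Y: go to s0, push ε → (s0, yyyxyyyy, Z)
  read y, top Z: go to s1, push YZ → (s1, yyxyyyy, YZ)
  read y, top Y: go to s3, push YY → (s3, yxyyyy, YYZ)
  read y, top Y: go to s1, push YY → (s1, xyyyy, YYYZ)
  read x, top Y: go to s0, push ε → (s0, yyyy, YYZ)
  read y, top Y: go to s0, push ε → (s0, yyy, YZ)
  read y, top Y: go to s0, push ε → (s0, yy, Z)
  read y, top Z: go to s1, push YZ → (s1, y, YZ)
  read y, top Y: go to s3, push YY → (s3, ε, YYZ)
All input consumed in state s3 with stack YYZ.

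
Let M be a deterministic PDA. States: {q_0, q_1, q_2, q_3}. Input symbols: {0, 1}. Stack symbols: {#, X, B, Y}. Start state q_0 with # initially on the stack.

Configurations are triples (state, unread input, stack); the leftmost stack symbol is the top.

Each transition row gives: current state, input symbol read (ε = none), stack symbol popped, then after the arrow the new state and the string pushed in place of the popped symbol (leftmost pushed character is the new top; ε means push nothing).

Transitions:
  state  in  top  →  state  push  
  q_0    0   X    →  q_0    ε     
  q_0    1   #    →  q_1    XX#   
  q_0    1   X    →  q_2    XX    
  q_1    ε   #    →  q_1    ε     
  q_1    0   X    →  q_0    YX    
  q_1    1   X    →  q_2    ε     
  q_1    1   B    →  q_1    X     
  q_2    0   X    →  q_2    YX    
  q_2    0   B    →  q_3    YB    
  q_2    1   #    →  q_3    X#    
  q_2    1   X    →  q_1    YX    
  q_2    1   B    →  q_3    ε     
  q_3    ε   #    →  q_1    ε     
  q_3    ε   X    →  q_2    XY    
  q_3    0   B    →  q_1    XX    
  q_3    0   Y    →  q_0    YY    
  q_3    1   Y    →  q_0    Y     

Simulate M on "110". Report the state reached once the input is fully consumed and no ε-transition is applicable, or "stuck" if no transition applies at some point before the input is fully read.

(q_0, 110, #) ⊢ (q_1, 10, XX#) ⊢ (q_2, 0, X#) ⊢ (q_2, ε, YX#)
All input consumed; M is in state q_2.

q_2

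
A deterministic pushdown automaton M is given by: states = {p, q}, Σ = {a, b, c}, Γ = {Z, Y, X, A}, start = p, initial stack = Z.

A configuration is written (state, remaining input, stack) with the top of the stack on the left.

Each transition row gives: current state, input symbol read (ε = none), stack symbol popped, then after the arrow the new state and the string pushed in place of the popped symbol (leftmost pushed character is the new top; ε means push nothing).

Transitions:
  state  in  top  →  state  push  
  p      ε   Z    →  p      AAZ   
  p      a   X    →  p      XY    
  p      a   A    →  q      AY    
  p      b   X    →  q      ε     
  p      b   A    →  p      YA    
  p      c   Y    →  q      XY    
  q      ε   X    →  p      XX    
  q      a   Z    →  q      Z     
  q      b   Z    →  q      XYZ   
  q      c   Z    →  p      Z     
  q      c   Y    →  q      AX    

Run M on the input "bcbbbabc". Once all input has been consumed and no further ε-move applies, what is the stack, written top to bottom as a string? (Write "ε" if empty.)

(p, bcbbbabc, Z)
  ε-move, top Z: go to p, push AAZ → (p, bcbbbabc, AAZ)
  read b, top A: go to p, push YA → (p, cbbbabc, YAAZ)
  read c, top Y: go to q, push XY → (q, bbbabc, XYAAZ)
  ε-move, top X: go to p, push XX → (p, bbbabc, XXYAAZ)
  read b, top X: go to q, push ε → (q, bbabc, XYAAZ)
  ε-move, top X: go to p, push XX → (p, bbabc, XXYAAZ)
  read b, top X: go to q, push ε → (q, babc, XYAAZ)
  ε-move, top X: go to p, push XX → (p, babc, XXYAAZ)
  read b, top X: go to q, push ε → (q, abc, XYAAZ)
  ε-move, top X: go to p, push XX → (p, abc, XXYAAZ)
  read a, top X: go to p, push XY → (p, bc, XYXYAAZ)
  read b, top X: go to q, push ε → (q, c, YXYAAZ)
  read c, top Y: go to q, push AX → (q, ε, AXXYAAZ)
All input consumed in state q with stack AXXYAAZ.

AXXYAAZ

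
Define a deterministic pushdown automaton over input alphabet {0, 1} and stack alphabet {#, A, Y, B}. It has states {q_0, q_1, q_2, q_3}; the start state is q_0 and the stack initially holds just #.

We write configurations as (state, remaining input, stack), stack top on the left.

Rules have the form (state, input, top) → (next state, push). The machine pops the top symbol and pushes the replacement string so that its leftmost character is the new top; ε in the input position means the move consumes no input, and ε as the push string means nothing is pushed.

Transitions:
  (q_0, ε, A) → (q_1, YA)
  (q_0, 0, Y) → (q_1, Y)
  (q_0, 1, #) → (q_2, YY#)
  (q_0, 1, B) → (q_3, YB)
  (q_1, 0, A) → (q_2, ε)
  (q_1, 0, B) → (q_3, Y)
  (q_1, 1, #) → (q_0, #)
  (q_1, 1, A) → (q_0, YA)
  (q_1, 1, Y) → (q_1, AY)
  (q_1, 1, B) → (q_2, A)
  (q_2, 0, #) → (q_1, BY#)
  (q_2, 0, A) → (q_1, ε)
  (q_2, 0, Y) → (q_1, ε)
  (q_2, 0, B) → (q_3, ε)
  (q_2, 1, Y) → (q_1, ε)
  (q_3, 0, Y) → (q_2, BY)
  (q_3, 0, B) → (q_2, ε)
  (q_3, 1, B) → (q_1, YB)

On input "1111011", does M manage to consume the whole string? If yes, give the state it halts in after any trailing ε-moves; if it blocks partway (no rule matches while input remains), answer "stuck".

(q_0, 1111011, #)
  read 1, top #: go to q_2, push YY# → (q_2, 111011, YY#)
  read 1, top Y: go to q_1, push ε → (q_1, 11011, Y#)
  read 1, top Y: go to q_1, push AY → (q_1, 1011, AY#)
  read 1, top A: go to q_0, push YA → (q_0, 011, YAY#)
  read 0, top Y: go to q_1, push Y → (q_1, 11, YAY#)
  read 1, top Y: go to q_1, push AY → (q_1, 1, AYAY#)
  read 1, top A: go to q_0, push YA → (q_0, ε, YAYAY#)
All input consumed; M is in state q_0.

q_0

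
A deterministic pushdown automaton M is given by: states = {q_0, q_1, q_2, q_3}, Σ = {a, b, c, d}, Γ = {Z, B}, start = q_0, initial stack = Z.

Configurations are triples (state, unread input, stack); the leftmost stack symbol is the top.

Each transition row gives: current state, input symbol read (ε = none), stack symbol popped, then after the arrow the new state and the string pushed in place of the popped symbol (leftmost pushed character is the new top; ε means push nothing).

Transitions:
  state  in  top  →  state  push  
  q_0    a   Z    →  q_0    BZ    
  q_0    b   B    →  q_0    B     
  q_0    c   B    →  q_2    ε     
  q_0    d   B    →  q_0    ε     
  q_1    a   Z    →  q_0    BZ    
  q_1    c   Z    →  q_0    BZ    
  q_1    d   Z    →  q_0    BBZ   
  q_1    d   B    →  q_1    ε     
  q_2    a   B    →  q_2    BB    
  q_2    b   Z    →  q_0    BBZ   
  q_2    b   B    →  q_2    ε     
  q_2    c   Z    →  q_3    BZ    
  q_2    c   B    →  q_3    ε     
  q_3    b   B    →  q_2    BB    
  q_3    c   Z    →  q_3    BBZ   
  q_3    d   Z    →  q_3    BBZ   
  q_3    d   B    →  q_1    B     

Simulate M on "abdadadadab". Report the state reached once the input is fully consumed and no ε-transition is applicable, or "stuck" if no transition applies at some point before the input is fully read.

(q_0, abdadadadab, Z)
  read a, top Z: go to q_0, push BZ → (q_0, bdadadadab, BZ)
  read b, top B: go to q_0, push B → (q_0, dadadadab, BZ)
  read d, top B: go to q_0, push ε → (q_0, adadadab, Z)
  read a, top Z: go to q_0, push BZ → (q_0, dadadab, BZ)
  read d, top B: go to q_0, push ε → (q_0, adadab, Z)
  read a, top Z: go to q_0, push BZ → (q_0, dadab, BZ)
  read d, top B: go to q_0, push ε → (q_0, adab, Z)
  read a, top Z: go to q_0, push BZ → (q_0, dab, BZ)
  read d, top B: go to q_0, push ε → (q_0, ab, Z)
  read a, top Z: go to q_0, push BZ → (q_0, b, BZ)
  read b, top B: go to q_0, push B → (q_0, ε, BZ)
All input consumed; M is in state q_0.

q_0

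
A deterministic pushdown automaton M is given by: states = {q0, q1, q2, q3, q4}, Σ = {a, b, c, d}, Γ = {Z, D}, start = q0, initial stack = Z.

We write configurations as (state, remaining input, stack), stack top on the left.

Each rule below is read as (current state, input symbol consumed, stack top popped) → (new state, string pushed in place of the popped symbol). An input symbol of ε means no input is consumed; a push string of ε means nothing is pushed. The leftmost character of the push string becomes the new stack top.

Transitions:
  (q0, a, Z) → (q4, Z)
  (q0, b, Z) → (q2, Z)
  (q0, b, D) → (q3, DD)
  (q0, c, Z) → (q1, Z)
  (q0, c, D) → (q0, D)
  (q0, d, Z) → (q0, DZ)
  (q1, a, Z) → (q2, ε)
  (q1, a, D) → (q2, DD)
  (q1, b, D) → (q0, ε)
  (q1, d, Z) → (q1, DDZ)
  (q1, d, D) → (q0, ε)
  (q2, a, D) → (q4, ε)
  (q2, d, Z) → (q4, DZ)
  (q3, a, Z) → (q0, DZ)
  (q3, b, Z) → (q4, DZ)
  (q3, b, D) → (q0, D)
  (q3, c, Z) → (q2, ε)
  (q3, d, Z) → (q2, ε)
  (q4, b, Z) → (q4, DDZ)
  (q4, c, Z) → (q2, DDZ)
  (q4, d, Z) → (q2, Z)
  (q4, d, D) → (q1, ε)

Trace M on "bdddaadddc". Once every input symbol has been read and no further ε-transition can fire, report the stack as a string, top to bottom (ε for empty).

(q0, bdddaadddc, Z)
  read b, top Z: go to q2, push Z → (q2, dddaadddc, Z)
  read d, top Z: go to q4, push DZ → (q4, ddaadddc, DZ)
  read d, top D: go to q1, push ε → (q1, daadddc, Z)
  read d, top Z: go to q1, push DDZ → (q1, aadddc, DDZ)
  read a, top D: go to q2, push DD → (q2, adddc, DDDZ)
  read a, top D: go to q4, push ε → (q4, dddc, DDZ)
  read d, top D: go to q1, push ε → (q1, ddc, DZ)
  read d, top D: go to q0, push ε → (q0, dc, Z)
  read d, top Z: go to q0, push DZ → (q0, c, DZ)
  read c, top D: go to q0, push D → (q0, ε, DZ)
All input consumed in state q0 with stack DZ.

DZ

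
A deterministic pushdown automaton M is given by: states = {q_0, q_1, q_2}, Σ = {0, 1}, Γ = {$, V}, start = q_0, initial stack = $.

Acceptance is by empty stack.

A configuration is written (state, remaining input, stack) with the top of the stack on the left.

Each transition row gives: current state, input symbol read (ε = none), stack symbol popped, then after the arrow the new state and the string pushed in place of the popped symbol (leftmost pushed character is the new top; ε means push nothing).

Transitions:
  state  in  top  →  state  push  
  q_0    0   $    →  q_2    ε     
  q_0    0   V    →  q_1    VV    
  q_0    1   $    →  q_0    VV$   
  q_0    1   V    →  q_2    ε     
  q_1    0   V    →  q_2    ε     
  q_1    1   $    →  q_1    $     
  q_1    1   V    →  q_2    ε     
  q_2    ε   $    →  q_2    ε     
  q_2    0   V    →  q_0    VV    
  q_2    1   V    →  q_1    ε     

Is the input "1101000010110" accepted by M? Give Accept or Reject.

Accept

(q_0, 1101000010110, $)
  read 1, top $: go to q_0, push VV$ → (q_0, 101000010110, VV$)
  read 1, top V: go to q_2, push ε → (q_2, 01000010110, V$)
  read 0, top V: go to q_0, push VV → (q_0, 1000010110, VV$)
  read 1, top V: go to q_2, push ε → (q_2, 000010110, V$)
  read 0, top V: go to q_0, push VV → (q_0, 00010110, VV$)
  read 0, top V: go to q_1, push VV → (q_1, 0010110, VVV$)
  read 0, top V: go to q_2, push ε → (q_2, 010110, VV$)
  read 0, top V: go to q_0, push VV → (q_0, 10110, VVV$)
  read 1, top V: go to q_2, push ε → (q_2, 0110, VV$)
  read 0, top V: go to q_0, push VV → (q_0, 110, VVV$)
  read 1, top V: go to q_2, push ε → (q_2, 10, VV$)
  read 1, top V: go to q_1, push ε → (q_1, 0, V$)
  read 0, top V: go to q_2, push ε → (q_2, ε, $)
  ε-move, top $: go to q_2, push ε → (q_2, ε, ε)
All input consumed and the stack is empty.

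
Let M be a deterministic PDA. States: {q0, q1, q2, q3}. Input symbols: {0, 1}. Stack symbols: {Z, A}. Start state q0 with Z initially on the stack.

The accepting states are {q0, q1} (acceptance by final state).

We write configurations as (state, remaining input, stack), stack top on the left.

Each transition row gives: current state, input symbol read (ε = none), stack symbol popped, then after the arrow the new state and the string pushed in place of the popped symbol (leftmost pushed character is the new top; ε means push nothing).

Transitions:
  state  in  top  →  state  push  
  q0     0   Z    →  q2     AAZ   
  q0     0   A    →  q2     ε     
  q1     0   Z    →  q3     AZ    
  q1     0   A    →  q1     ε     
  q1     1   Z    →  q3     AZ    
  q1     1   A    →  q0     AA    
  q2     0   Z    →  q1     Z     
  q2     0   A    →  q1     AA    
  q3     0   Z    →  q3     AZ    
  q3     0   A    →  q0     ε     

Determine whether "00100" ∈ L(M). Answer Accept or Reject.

(q0, 00100, Z) ⊢ (q2, 0100, AAZ) ⊢ (q1, 100, AAAZ) ⊢ (q0, 00, AAAAZ) ⊢ (q2, 0, AAAZ) ⊢ (q1, ε, AAAAZ)
All input consumed; state q1 ∈ F.

Accept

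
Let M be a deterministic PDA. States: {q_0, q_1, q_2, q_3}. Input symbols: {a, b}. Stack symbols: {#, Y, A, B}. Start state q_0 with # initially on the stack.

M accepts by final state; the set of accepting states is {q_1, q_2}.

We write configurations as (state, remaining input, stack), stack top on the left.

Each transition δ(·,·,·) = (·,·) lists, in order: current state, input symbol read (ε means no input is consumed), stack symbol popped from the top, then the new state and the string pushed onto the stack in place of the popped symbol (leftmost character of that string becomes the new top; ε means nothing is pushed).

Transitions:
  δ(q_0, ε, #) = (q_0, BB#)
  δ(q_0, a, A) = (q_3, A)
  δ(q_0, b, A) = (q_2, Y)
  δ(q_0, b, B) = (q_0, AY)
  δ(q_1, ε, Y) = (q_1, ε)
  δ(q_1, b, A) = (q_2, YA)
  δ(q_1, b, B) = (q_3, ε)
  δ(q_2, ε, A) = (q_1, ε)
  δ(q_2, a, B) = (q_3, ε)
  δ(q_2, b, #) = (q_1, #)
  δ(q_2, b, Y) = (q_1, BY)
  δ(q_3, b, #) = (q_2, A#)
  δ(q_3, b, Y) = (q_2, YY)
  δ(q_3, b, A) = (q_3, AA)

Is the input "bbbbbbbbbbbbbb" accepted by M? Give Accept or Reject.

(q_0, bbbbbbbbbbbbbb, #) ⊢ (q_0, bbbbbbbbbbbbbb, BB#) ⊢ (q_0, bbbbbbbbbbbbb, AYB#) ⊢ (q_2, bbbbbbbbbbbb, YYB#) ⊢ (q_1, bbbbbbbbbbb, BYYB#) ⊢ (q_3, bbbbbbbbbb, YYB#) ⊢ (q_2, bbbbbbbbb, YYYB#) ⊢ (q_1, bbbbbbbb, BYYYB#) ⊢ (q_3, bbbbbbb, YYYB#) ⊢ (q_2, bbbbbb, YYYYB#) ⊢ (q_1, bbbbb, BYYYYB#) ⊢ (q_3, bbbb, YYYYB#) ⊢ (q_2, bbb, YYYYYB#) ⊢ (q_1, bb, BYYYYYB#) ⊢ (q_3, b, YYYYYB#) ⊢ (q_2, ε, YYYYYYB#)
All input consumed; state q_2 ∈ F.

Accept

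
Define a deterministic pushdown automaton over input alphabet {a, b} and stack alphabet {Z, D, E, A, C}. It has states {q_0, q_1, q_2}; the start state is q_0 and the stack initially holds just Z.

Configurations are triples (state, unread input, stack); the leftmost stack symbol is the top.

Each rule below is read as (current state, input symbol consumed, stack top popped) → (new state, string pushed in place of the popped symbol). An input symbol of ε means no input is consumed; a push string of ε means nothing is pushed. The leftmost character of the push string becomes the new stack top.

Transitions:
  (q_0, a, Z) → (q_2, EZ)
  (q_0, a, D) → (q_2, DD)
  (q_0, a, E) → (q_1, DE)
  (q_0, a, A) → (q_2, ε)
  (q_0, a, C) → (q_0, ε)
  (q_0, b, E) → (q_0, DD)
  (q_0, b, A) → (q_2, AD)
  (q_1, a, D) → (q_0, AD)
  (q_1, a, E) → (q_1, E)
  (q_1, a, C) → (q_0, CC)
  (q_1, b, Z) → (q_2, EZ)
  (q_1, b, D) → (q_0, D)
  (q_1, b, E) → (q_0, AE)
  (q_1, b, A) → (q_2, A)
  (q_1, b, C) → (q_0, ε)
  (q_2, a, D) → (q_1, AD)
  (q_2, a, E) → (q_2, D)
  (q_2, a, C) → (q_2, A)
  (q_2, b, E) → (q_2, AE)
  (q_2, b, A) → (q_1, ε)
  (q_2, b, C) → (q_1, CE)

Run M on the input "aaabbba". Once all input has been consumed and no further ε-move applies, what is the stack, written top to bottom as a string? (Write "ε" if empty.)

(q_0, aaabbba, Z)
  read a, top Z: go to q_2, push EZ → (q_2, aabbba, EZ)
  read a, top E: go to q_2, push D → (q_2, abbba, DZ)
  read a, top D: go to q_1, push AD → (q_1, bbba, ADZ)
  read b, top A: go to q_2, push A → (q_2, bba, ADZ)
  read b, top A: go to q_1, push ε → (q_1, ba, DZ)
  read b, top D: go to q_0, push D → (q_0, a, DZ)
  read a, top D: go to q_2, push DD → (q_2, ε, DDZ)
All input consumed in state q_2 with stack DDZ.

DDZ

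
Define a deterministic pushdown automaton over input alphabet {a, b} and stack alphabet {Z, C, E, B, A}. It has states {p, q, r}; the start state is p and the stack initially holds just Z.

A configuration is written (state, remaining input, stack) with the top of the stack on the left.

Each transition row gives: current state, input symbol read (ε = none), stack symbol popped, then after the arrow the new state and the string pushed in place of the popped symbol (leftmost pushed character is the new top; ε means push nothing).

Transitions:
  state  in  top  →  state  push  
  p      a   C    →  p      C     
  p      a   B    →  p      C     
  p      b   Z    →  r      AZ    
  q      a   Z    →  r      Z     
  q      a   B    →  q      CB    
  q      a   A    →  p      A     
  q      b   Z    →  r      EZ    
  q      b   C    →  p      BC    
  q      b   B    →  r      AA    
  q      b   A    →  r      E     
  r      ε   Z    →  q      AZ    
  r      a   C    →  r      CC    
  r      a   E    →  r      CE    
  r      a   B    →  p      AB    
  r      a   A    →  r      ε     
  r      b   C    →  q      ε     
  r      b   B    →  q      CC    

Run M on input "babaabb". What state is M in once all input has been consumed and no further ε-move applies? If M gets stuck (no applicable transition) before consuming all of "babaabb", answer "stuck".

(p, babaabb, Z)
  read b, top Z: go to r, push AZ → (r, abaabb, AZ)
  read a, top A: go to r, push ε → (r, baabb, Z)
  ε-move, top Z: go to q, push AZ → (q, baabb, AZ)
  read b, top A: go to r, push E → (r, aabb, EZ)
  read a, top E: go to r, push CE → (r, abb, CEZ)
  read a, top C: go to r, push CC → (r, bb, CCEZ)
  read b, top C: go to q, push ε → (q, b, CEZ)
  read b, top C: go to p, push BC → (p, ε, BCEZ)
All input consumed; M is in state p.

p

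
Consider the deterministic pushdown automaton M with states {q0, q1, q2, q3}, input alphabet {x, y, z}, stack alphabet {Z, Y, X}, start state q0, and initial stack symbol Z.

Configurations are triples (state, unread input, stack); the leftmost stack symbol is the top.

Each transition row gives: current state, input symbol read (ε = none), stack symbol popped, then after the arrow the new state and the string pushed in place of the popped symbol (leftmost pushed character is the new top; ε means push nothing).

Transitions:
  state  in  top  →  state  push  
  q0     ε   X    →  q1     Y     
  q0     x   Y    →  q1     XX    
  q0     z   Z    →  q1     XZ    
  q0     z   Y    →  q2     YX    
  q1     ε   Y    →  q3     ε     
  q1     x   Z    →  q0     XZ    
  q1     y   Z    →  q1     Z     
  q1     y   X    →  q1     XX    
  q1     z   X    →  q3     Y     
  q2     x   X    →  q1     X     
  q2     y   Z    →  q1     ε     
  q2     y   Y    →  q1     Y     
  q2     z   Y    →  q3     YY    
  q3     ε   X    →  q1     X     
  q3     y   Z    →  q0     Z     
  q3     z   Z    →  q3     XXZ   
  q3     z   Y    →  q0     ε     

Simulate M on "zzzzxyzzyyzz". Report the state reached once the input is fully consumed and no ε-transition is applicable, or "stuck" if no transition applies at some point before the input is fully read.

(q0, zzzzxyzzyyzz, Z)
  read z, top Z: go to q1, push XZ → (q1, zzzxyzzyyzz, XZ)
  read z, top X: go to q3, push Y → (q3, zzxyzzyyzz, YZ)
  read z, top Y: go to q0, push ε → (q0, zxyzzyyzz, Z)
  read z, top Z: go to q1, push XZ → (q1, xyzzyyzz, XZ)
No transition for (q1, x, top X); M blocks with input xyzzyyzz remaining.

stuck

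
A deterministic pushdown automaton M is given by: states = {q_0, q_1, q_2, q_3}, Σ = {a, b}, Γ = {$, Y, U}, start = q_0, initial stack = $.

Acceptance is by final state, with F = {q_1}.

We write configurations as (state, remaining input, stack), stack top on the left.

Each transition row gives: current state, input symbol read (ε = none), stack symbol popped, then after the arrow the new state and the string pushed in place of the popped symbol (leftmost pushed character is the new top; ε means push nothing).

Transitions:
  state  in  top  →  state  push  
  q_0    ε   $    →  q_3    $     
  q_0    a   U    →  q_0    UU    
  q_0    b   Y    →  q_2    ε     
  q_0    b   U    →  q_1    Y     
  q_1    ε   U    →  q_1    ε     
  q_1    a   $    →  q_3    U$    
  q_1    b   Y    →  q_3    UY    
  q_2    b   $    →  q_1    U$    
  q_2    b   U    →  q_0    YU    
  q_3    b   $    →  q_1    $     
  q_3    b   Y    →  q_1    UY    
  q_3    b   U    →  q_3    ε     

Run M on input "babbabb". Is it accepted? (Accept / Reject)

(q_0, babbabb, $) ⊢ (q_3, babbabb, $) ⊢ (q_1, abbabb, $) ⊢ (q_3, bbabb, U$) ⊢ (q_3, babb, $) ⊢ (q_1, abb, $) ⊢ (q_3, bb, U$) ⊢ (q_3, b, $) ⊢ (q_1, ε, $)
All input consumed; state q_1 ∈ F.

Accept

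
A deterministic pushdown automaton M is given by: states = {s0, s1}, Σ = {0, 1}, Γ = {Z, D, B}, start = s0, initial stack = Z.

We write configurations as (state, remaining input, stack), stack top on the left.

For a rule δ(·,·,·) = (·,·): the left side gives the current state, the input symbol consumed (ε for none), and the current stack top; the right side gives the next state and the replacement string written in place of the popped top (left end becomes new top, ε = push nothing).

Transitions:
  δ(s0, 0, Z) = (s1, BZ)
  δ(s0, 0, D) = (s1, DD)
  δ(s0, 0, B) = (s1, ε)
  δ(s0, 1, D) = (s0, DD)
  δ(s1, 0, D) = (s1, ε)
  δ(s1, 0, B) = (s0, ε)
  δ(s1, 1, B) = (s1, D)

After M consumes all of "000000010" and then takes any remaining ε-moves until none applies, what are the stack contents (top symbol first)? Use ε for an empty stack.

Z

(s0, 000000010, Z) ⊢ (s1, 00000010, BZ) ⊢ (s0, 0000010, Z) ⊢ (s1, 000010, BZ) ⊢ (s0, 00010, Z) ⊢ (s1, 0010, BZ) ⊢ (s0, 010, Z) ⊢ (s1, 10, BZ) ⊢ (s1, 0, DZ) ⊢ (s1, ε, Z)
All input consumed in state s1 with stack Z.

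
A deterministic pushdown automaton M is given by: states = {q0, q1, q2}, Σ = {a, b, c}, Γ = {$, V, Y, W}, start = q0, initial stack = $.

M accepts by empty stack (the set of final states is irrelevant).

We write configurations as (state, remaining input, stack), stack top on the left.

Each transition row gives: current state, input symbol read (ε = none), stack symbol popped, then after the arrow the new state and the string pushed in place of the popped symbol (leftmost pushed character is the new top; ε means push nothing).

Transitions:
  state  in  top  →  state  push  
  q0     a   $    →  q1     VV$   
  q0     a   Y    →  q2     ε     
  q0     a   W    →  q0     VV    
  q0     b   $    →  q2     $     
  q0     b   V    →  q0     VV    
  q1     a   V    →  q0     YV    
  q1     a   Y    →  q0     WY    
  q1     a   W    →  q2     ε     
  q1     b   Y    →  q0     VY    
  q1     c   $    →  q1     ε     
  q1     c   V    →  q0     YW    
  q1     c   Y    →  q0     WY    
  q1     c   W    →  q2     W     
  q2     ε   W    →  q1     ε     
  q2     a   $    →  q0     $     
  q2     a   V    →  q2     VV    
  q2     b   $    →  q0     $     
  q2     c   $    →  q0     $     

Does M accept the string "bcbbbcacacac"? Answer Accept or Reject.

Accept

(q0, bcbbbcacacac, $)
  read b, top $: go to q2, push $ → (q2, cbbbcacacac, $)
  read c, top $: go to q0, push $ → (q0, bbbcacacac, $)
  read b, top $: go to q2, push $ → (q2, bbcacacac, $)
  read b, top $: go to q0, push $ → (q0, bcacacac, $)
  read b, top $: go to q2, push $ → (q2, cacacac, $)
  read c, top $: go to q0, push $ → (q0, acacac, $)
  read a, top $: go to q1, push VV$ → (q1, cacac, VV$)
  read c, top V: go to q0, push YW → (q0, acac, YWV$)
  read a, top Y: go to q2, push ε → (q2, cac, WV$)
  ε-move, top W: go to q1, push ε → (q1, cac, V$)
  read c, top V: go to q0, push YW → (q0, ac, YW$)
  read a, top Y: go to q2, push ε → (q2, c, W$)
  ε-move, top W: go to q1, push ε → (q1, c, $)
  read c, top $: go to q1, push ε → (q1, ε, ε)
All input consumed and the stack is empty.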